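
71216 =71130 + 86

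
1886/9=1886/9  =  209.56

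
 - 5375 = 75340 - 80715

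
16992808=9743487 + 7249321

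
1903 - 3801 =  - 1898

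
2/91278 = 1/45639 = 0.00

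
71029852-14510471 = 56519381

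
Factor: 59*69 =3^1 * 23^1*59^1 =4071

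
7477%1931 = 1684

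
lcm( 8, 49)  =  392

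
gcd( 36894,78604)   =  86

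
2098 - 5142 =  - 3044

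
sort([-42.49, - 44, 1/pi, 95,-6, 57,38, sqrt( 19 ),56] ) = [  -  44 , - 42.49,-6, 1/pi, sqrt(19), 38, 56,57,  95]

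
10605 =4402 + 6203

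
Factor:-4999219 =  - 89^1*56171^1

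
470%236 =234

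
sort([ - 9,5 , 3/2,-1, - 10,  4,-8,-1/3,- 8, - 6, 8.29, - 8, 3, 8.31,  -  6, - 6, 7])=[ - 10,-9,-8, - 8,-8,- 6, - 6, - 6, - 1,-1/3, 3/2,3, 4, 5,7,8.29,8.31]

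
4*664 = 2656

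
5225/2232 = 5225/2232 = 2.34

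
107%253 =107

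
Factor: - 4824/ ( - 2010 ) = 2^2*3^1*5^( - 1) =12/5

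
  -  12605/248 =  - 12605/248 = - 50.83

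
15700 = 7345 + 8355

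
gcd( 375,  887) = 1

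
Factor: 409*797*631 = 205688963 = 409^1 * 631^1*797^1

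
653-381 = 272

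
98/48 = 2  +  1/24 = 2.04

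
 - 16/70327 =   -  1 + 70311/70327 =- 0.00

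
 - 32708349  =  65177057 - 97885406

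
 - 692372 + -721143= - 1413515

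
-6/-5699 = 6/5699 = 0.00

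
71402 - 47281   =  24121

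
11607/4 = 11607/4 = 2901.75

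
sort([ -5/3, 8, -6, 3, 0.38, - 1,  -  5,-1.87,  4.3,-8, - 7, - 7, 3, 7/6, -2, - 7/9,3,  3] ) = [ - 8,-7,-7, - 6,- 5, - 2 , - 1.87, - 5/3, - 1, - 7/9, 0.38, 7/6,3, 3 , 3, 3, 4.3, 8]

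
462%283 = 179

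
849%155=74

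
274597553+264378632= 538976185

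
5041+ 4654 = 9695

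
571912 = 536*1067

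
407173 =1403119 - 995946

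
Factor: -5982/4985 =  - 6/5 = - 2^1*3^1*5^(-1) 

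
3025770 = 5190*583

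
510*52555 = 26803050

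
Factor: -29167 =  - 29167^1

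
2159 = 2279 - 120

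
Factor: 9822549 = 3^1 * 11^1*17^1*17509^1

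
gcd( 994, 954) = 2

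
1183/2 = 1183/2= 591.50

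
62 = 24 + 38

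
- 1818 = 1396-3214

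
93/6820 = 3/220 = 0.01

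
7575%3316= 943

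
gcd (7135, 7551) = 1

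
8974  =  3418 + 5556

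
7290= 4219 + 3071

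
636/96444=53/8037= 0.01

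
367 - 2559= - 2192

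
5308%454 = 314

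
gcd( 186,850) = 2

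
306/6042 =51/1007 = 0.05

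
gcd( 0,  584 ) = 584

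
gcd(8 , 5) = 1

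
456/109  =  4 + 20/109= 4.18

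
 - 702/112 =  - 7+41/56=   - 6.27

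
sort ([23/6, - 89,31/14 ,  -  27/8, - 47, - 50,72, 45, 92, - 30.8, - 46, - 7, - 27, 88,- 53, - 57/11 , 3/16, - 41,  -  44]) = [ - 89,  -  53,  -  50 ,  -  47, - 46, - 44, - 41,  -  30.8, - 27, - 7,- 57/11, - 27/8 , 3/16, 31/14, 23/6, 45,72, 88, 92 ]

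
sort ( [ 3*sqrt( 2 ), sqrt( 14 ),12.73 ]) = [sqrt(14), 3*sqrt(2 ),12.73 ] 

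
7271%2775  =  1721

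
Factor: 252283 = 252283^1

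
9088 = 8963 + 125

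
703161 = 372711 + 330450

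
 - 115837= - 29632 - 86205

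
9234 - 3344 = 5890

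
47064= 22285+24779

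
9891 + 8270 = 18161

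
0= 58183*0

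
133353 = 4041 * 33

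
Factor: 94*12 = 2^3 * 3^1*47^1 = 1128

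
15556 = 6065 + 9491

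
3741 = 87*43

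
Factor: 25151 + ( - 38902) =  - 13751^1 = - 13751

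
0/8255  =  0 = 0.00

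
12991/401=32 +159/401=32.40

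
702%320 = 62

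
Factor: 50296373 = 50296373^1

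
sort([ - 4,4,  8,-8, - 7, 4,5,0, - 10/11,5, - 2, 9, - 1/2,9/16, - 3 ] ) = [ - 8, - 7, - 4, - 3 , - 2, - 10/11,  -  1/2,0  ,  9/16,4, 4, 5,5,8,9] 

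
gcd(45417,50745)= 3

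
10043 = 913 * 11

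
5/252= 5/252 = 0.02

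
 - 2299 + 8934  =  6635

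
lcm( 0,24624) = 0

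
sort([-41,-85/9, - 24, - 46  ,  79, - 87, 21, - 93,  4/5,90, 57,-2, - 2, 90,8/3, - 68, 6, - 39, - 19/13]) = [ - 93, - 87, - 68, - 46, - 41, - 39, -24, - 85/9, - 2, - 2, - 19/13 , 4/5,8/3,6,21, 57, 79, 90, 90]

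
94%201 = 94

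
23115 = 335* 69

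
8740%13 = 4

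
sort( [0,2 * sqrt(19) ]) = [0, 2 * sqrt( 19 )]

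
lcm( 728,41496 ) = 41496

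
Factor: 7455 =3^1 * 5^1*7^1*71^1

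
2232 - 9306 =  - 7074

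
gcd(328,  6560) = 328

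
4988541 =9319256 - 4330715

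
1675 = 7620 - 5945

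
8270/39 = 212  +  2/39 = 212.05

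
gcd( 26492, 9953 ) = 37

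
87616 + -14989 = 72627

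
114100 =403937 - 289837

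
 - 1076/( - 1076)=1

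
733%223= 64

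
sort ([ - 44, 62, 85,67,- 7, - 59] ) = [ - 59, - 44,-7,62,67, 85]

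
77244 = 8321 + 68923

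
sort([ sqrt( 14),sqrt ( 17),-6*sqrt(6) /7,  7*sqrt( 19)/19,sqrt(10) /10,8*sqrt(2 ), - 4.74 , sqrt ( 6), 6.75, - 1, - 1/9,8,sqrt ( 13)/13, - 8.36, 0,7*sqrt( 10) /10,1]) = [ - 8.36, - 4.74, - 6*sqrt( 6 )/7, - 1, - 1/9, 0, sqrt(13)/13,sqrt( 10 ) /10,1, 7*sqrt(19) /19,7*sqrt( 10)/10,sqrt(6),sqrt(14), sqrt(17),  6.75, 8,8*sqrt( 2) ] 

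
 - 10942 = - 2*5471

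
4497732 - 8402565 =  - 3904833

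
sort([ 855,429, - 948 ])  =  [ -948 , 429,855]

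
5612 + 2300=7912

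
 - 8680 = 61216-69896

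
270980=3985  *68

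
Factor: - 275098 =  - 2^1*263^1*523^1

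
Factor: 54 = 2^1 * 3^3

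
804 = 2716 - 1912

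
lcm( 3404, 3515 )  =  323380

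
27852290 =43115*646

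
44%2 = 0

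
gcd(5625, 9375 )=1875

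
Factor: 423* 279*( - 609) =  - 3^5*7^1*29^1*31^1*47^1= - 71872353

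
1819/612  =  107/36=   2.97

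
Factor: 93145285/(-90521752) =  -2^( - 3) *5^1 *23^1*73^(-1 )*269^1*3011^1*155003^(-1 ) 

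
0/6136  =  0 = 0.00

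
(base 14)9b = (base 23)5M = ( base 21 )6B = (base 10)137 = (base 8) 211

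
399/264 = 1 + 45/88  =  1.51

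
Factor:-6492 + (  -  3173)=- 9665 = -5^1*1933^1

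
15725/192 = 81 + 173/192=81.90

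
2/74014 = 1/37007=0.00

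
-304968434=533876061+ - 838844495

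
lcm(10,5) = 10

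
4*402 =1608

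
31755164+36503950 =68259114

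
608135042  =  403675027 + 204460015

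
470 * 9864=4636080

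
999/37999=27/1027 = 0.03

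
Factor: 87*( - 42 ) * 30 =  - 109620 = - 2^2*3^3*5^1*7^1*29^1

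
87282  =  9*9698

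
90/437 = 90/437 =0.21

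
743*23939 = 17786677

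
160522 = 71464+89058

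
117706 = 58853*2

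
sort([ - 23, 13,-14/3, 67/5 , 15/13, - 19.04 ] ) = [-23, - 19.04, -14/3  ,  15/13, 13  ,  67/5]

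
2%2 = 0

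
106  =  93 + 13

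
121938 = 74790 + 47148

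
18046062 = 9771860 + 8274202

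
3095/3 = 3095/3 = 1031.67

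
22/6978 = 11/3489 = 0.00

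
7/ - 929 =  - 1 + 922/929 = - 0.01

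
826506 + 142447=968953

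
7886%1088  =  270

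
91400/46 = 45700/23 =1986.96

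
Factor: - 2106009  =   - 3^2*29^1*8069^1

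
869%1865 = 869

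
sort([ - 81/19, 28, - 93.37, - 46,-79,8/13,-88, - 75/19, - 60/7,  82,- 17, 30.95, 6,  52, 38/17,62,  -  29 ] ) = [-93.37, - 88,-79,- 46, - 29,-17, - 60/7,  -  81/19, - 75/19, 8/13, 38/17 , 6, 28,  30.95,52,  62,82]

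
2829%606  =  405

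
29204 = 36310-7106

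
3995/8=499 + 3/8= 499.38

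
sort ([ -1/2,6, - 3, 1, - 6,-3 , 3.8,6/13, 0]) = [ - 6, - 3,-3, - 1/2,0 , 6/13,1, 3.8, 6]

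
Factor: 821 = 821^1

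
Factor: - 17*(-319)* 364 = 2^2*7^1*11^1*13^1 *17^1*29^1 = 1973972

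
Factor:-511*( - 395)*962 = 2^1*5^1*7^1*13^1 *37^1*73^1*79^1= 194174890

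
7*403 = 2821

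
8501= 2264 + 6237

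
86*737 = 63382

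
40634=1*40634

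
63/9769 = 63/9769=0.01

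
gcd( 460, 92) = 92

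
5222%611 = 334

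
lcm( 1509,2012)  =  6036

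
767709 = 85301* 9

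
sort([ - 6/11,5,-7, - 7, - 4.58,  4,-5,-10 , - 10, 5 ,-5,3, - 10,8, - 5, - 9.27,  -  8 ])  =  [-10,-10,- 10, - 9.27, - 8,-7, - 7,-5, -5,-5,-4.58,  -  6/11,3, 4, 5, 5, 8 ]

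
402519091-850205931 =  - 447686840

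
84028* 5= 420140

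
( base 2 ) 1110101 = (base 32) 3l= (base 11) A7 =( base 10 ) 117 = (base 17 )6F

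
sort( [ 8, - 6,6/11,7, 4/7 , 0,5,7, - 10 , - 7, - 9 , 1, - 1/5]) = [ - 10, - 9, - 7,  -  6 , - 1/5, 0, 6/11, 4/7,1,5, 7,7,8]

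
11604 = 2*5802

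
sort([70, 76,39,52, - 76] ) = [ - 76,39, 52,70, 76]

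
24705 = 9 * 2745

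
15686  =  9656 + 6030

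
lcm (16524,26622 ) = 479196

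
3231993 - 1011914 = 2220079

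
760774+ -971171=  - 210397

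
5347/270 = 19 + 217/270   =  19.80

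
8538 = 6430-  - 2108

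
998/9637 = 998/9637 = 0.10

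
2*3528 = 7056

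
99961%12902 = 9647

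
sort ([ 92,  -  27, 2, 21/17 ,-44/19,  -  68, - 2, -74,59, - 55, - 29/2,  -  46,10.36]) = [ - 74,  -  68, - 55, - 46 , - 27 ,-29/2 , - 44/19, - 2,21/17, 2, 10.36,59, 92 ]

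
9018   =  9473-455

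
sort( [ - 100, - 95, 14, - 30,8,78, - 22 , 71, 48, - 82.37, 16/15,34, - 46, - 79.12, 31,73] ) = [-100 , - 95, - 82.37, - 79.12, - 46, - 30, - 22, 16/15,8, 14,31,34,48, 71,73 , 78 ]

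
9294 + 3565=12859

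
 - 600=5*(- 120 )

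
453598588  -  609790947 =- 156192359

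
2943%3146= 2943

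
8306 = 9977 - 1671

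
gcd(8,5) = 1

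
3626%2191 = 1435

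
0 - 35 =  - 35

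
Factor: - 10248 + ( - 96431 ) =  - 106679 =- 107^1*997^1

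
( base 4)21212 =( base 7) 1535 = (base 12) 432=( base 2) 1001100110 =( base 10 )614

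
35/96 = 35/96  =  0.36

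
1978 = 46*43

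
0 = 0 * 81185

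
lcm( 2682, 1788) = 5364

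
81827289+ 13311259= 95138548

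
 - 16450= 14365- 30815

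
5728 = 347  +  5381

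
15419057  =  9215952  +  6203105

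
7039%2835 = 1369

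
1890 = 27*70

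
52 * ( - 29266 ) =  - 1521832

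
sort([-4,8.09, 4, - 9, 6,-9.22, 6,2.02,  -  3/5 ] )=[-9.22 , - 9  ,  -  4, - 3/5,2.02 , 4, 6,6, 8.09 ] 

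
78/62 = 39/31 = 1.26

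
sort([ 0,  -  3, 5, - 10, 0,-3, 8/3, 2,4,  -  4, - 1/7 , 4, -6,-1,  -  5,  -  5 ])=[  -  10 , - 6, - 5,  -  5, - 4 , - 3,-3, - 1,  -  1/7,0,0,2, 8/3 , 4, 4,  5] 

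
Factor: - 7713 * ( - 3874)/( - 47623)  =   - 2^1*3^2 * 13^1*149^1*857^1* 47623^ ( - 1)=- 29880162/47623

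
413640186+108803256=522443442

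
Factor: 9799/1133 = 11^( - 1 )*41^1* 103^( - 1 )*239^1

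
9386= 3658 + 5728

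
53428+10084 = 63512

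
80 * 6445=515600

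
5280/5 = 1056 = 1056.00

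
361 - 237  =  124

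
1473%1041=432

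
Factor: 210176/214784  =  821/839  =  821^1*839^(-1)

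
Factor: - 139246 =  - 2^1*69623^1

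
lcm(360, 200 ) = 1800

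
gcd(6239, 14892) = 17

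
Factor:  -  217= - 7^1*31^1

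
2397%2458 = 2397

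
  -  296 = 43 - 339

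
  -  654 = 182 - 836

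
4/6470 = 2/3235 = 0.00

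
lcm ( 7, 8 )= 56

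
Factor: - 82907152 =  - 2^4*5181697^1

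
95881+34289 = 130170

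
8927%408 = 359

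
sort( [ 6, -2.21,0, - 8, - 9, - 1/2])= [ - 9, - 8, - 2.21, - 1/2, 0, 6] 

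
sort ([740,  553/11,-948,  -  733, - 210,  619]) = [ - 948,-733,-210,553/11 , 619,740 ]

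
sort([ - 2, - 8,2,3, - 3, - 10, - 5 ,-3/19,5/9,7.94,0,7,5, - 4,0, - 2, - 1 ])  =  [ - 10, - 8, - 5, - 4, - 3, - 2, - 2, - 1, -3/19,0,0,5/9,2,3, 5,7, 7.94]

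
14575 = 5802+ 8773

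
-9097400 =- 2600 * 3499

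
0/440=0 = 0.00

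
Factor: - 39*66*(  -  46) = 2^2*3^2*11^1*13^1*23^1 = 118404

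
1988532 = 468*4249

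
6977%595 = 432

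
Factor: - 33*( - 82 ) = 2706 = 2^1*3^1 * 11^1*41^1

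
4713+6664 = 11377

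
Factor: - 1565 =  -  5^1*313^1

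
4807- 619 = 4188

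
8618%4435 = 4183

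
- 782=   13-795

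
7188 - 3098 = 4090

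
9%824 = 9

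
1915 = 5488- 3573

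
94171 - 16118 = 78053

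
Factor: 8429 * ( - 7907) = - 66648103 = -7907^1*8429^1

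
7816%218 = 186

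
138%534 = 138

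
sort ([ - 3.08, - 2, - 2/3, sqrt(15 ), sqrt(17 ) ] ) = [-3.08,- 2,-2/3,sqrt( 15 ),sqrt( 17)] 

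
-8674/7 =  - 8674/7= - 1239.14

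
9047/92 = 98+31/92 = 98.34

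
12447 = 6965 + 5482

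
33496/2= 16748 = 16748.00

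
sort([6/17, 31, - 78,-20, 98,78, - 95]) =[ - 95, - 78, - 20,6/17,31,78,98 ] 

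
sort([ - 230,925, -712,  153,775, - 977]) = [ -977, - 712,- 230, 153,775,  925] 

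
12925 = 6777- -6148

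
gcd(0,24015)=24015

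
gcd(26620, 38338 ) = 2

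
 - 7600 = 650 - 8250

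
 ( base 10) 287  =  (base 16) 11F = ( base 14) 167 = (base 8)437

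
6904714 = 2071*3334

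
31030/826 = 37 + 234/413 = 37.57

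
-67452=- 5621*12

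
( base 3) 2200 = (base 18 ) 40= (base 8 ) 110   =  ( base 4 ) 1020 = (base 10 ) 72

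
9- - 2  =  11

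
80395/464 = 80395/464 = 173.27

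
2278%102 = 34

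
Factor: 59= 59^1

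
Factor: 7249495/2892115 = 1449899/578423 = 11^1*89^1*571^ ( - 1)* 1013^(-1 )*1481^1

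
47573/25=1902+23/25  =  1902.92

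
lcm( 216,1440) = 4320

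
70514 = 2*35257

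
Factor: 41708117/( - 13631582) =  - 2^(-1)*11^1*73^( - 2) * 1279^( - 1)*3791647^1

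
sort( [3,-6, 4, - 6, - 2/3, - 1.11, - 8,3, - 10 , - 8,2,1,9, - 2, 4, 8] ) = [ -10, - 8, - 8, - 6, - 6,-2,  -  1.11, - 2/3,1, 2,3,3,4,4,8,9] 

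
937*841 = 788017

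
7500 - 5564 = 1936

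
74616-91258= -16642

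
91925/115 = 18385/23 = 799.35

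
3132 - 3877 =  - 745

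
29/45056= 29/45056 = 0.00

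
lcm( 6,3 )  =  6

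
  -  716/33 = -716/33= - 21.70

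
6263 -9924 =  - 3661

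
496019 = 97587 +398432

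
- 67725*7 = - 474075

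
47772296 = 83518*572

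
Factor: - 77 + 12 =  - 5^1*13^1 = -65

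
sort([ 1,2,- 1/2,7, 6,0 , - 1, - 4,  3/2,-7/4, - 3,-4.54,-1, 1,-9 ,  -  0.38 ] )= [-9,-4.54, - 4 ,-3 , - 7/4,- 1,-1 , - 1/2, - 0.38 , 0,  1,  1, 3/2 , 2, 6, 7]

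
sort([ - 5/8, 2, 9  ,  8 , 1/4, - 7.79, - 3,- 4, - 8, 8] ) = [ - 8, - 7.79,  -  4,  -  3, -5/8, 1/4,2,8,8,9] 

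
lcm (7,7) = 7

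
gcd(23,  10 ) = 1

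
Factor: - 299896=  -  2^3*19^1 * 1973^1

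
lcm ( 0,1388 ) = 0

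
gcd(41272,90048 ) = 3752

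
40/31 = 40/31 = 1.29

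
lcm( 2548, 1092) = 7644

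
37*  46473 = 1719501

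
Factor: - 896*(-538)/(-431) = -2^8*7^1*269^1*431^ (- 1 ) = -482048/431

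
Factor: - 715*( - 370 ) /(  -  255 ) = - 2^1*3^(-1)*5^1 * 11^1*13^1*17^(  -  1)*37^1  =  - 52910/51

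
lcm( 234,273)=1638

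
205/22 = 9 + 7/22 = 9.32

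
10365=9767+598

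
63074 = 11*5734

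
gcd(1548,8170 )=86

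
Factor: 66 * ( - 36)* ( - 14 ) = 33264 = 2^4*3^3 * 7^1*11^1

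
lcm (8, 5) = 40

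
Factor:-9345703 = -277^1*33739^1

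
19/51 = 19/51=0.37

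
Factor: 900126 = 2^1*3^3*79^1*211^1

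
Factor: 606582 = 2^1*3^3* 47^1*239^1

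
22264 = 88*253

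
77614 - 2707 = 74907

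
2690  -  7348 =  - 4658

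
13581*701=9520281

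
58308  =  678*86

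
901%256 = 133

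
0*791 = 0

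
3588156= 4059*884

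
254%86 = 82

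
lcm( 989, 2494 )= 57362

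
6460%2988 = 484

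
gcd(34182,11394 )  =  11394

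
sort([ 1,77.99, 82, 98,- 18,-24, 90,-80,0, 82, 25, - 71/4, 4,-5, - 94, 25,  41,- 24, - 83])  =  [-94,  -  83, - 80, - 24,-24,  -  18 , - 71/4,-5,  0 , 1, 4,25,25, 41, 77.99 , 82, 82,90, 98]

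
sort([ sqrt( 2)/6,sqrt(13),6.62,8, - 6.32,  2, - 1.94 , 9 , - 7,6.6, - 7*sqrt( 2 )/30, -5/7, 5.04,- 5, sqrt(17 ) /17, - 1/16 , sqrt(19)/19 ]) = [-7, - 6.32, - 5,-1.94, - 5/7, - 7*sqrt(2)/30, - 1/16 , sqrt( 19)/19,  sqrt( 2 ) /6,sqrt( 17)/17,2 , sqrt(13 ),  5.04,6.6,6.62, 8,9] 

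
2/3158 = 1/1579 = 0.00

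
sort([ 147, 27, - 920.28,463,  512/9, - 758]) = [ - 920.28, - 758  ,  27, 512/9,147,463]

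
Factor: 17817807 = 3^1*7^1*848467^1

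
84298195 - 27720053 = 56578142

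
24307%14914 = 9393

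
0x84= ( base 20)6C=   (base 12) b0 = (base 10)132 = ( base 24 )5C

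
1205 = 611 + 594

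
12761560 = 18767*680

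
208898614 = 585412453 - 376513839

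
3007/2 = 1503 + 1/2 = 1503.50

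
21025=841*25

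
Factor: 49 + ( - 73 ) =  - 24 = - 2^3  *  3^1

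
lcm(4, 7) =28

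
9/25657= 9/25657 = 0.00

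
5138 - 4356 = 782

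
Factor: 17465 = 5^1*7^1*499^1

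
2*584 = 1168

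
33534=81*414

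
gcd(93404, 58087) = 1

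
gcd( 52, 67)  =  1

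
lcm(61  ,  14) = 854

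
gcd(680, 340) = 340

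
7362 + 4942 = 12304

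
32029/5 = 6405  +  4/5 = 6405.80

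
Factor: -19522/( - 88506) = 9761/44253 = 3^( - 3)*11^ ( - 1)*43^1*149^(- 1 )*227^1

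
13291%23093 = 13291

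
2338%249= 97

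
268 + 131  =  399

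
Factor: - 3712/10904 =-16/47 = - 2^4*47^(  -  1)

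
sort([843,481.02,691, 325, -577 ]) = [- 577,  325,481.02,691, 843] 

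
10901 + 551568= 562469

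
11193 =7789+3404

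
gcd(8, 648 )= 8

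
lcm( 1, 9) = 9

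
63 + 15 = 78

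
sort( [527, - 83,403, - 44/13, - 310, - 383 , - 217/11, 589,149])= [-383, - 310, - 83 , - 217/11,  -  44/13,149, 403,527,589 ]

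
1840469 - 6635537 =-4795068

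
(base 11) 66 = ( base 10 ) 72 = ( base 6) 200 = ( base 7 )132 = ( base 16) 48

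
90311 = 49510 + 40801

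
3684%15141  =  3684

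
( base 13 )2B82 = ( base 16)18D7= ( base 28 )833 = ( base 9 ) 8645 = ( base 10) 6359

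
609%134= 73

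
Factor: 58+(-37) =3^1 * 7^1 = 21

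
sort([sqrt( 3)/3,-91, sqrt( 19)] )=[ - 91, sqrt(3 )/3, sqrt(19 ) ] 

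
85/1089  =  85/1089= 0.08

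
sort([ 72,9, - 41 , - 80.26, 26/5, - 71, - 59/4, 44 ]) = [ - 80.26, - 71, - 41, - 59/4,  26/5, 9, 44, 72] 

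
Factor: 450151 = 13^1*31^1*1117^1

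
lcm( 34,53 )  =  1802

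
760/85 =152/17 = 8.94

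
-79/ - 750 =79/750= 0.11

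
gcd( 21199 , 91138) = 1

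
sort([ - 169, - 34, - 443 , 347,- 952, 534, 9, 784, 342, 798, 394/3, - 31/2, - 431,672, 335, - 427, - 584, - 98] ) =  [ - 952, - 584, - 443  , - 431, - 427, - 169, - 98, - 34 , - 31/2,9, 394/3, 335,342, 347, 534,672,  784,798]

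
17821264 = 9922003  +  7899261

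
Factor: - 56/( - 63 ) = 2^3*3^( - 2) = 8/9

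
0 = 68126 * 0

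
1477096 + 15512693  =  16989789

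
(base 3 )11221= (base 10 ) 133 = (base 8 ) 205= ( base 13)A3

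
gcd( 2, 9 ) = 1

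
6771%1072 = 339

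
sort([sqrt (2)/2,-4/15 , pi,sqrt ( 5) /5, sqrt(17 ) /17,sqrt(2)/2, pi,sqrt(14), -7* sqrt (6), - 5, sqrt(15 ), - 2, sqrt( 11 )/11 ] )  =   [ - 7*sqrt (6 ),  -  5,  -  2, -4/15,sqrt(17 )/17, sqrt( 11)/11,sqrt(5 ) /5, sqrt(2 ) /2, sqrt( 2) /2, pi,pi,sqrt( 14 ),sqrt (15 )] 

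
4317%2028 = 261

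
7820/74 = 3910/37 = 105.68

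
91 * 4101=373191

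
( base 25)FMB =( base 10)9936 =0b10011011010000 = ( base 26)EI4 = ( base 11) 7513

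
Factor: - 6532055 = - 5^1 *1306411^1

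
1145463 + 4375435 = 5520898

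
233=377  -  144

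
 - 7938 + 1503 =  - 6435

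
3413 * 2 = 6826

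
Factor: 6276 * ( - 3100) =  - 2^4*3^1*5^2 *31^1*523^1 = -19455600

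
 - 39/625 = -39/625 = -0.06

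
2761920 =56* 49320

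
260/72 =65/18 = 3.61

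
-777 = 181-958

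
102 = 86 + 16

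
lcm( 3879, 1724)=15516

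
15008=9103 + 5905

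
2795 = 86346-83551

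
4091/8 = 4091/8 = 511.38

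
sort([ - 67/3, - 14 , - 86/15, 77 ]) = [ - 67/3,-14,-86/15, 77]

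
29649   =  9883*3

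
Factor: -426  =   - 2^1 * 3^1*71^1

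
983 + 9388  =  10371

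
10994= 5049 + 5945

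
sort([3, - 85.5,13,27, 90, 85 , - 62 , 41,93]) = [ - 85.5, - 62,3,13,  27,  41 , 85,90,93]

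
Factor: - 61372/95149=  - 2^2*17^(  -  1) * 29^( - 1)*67^1*193^( - 1)*229^1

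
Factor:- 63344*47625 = - 2^4*3^1*5^3*37^1*107^1*127^1= - 3016758000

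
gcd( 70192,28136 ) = 8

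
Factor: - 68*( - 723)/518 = 2^1*3^1 * 7^( - 1 )*17^1*37^(-1)*241^1 = 24582/259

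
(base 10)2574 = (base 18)7H0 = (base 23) 4jl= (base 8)5016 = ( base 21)5hc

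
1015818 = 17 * 59754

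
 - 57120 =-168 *340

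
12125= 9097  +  3028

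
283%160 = 123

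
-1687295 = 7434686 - 9121981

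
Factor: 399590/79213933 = 2^1*5^1 *31^1*1289^1*79213933^ ( - 1) 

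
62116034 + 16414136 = 78530170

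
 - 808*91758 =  - 74140464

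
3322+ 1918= 5240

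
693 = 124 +569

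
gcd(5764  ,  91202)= 2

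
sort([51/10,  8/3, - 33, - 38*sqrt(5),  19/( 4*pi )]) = [ - 38*sqrt(5 ),-33,  19/(4*pi), 8/3,51/10 ]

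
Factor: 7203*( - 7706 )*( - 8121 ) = 2^1 * 3^2*7^4 * 2707^1*3853^1 = 450766808478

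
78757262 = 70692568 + 8064694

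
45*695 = 31275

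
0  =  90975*0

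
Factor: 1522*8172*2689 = 2^3 * 3^2*227^1*761^1*2689^1 = 33445201176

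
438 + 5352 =5790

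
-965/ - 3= 965/3 = 321.67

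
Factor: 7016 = 2^3*877^1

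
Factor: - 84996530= - 2^1*5^1*8499653^1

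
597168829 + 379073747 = 976242576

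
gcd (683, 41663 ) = 683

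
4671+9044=13715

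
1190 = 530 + 660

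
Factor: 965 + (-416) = 549 = 3^2*61^1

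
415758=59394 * 7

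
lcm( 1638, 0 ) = 0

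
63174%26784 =9606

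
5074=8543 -3469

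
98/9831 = 98/9831 = 0.01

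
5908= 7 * 844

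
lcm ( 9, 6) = 18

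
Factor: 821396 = 2^2 *29^1*73^1*97^1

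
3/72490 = 3/72490=0.00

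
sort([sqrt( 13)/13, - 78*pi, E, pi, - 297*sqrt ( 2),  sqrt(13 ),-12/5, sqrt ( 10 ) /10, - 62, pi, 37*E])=[  -  297*sqrt(2), - 78*pi, -62,-12/5,sqrt( 13) /13,  sqrt( 10 ) /10,E, pi,  pi , sqrt (13),  37*E]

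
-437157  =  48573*( - 9)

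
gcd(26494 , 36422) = 2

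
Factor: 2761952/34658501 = 2^5 * 1249^ ( - 1)*27749^( - 1 ) *86311^1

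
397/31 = 12 + 25/31 = 12.81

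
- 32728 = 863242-895970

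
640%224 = 192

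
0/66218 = 0 = 0.00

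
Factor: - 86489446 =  - 2^1*43244723^1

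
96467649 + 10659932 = 107127581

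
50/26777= 50/26777= 0.00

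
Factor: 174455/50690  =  2^( - 1 )*23^1*41^1 * 137^( - 1) = 943/274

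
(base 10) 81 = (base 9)100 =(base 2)1010001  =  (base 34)2D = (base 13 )63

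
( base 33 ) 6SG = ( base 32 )79i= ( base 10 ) 7474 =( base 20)ide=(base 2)1110100110010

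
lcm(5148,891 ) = 46332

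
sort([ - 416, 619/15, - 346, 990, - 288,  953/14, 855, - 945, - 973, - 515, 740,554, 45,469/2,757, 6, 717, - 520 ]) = [ - 973,-945, - 520, - 515,-416 , - 346 ,  -  288, 6, 619/15, 45,953/14,469/2, 554,717,  740, 757, 855,990 ]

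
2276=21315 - 19039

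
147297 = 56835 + 90462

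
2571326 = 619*4154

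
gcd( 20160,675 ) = 45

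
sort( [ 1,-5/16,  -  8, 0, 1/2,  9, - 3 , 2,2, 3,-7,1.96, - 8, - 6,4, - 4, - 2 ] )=[-8,-8, - 7 ,-6,-4,-3,-2, - 5/16,0, 1/2 , 1 , 1.96,2, 2, 3, 4,9]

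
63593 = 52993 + 10600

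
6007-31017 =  - 25010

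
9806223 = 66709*147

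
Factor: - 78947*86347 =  -6816836609 = -11^1*79^1*1093^1*7177^1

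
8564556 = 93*92092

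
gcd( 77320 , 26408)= 8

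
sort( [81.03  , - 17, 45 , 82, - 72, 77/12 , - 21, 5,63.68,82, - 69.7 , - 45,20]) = [ - 72, - 69.7, - 45, - 21, - 17,  5, 77/12, 20, 45, 63.68, 81.03, 82 , 82]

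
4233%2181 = 2052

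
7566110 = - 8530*( - 887) 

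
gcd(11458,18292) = 34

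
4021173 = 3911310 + 109863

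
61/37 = 61/37 = 1.65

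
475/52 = 475/52 = 9.13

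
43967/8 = 5495 + 7/8 = 5495.88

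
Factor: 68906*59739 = 4116375534 = 2^1*3^1*131^1*263^1*19913^1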